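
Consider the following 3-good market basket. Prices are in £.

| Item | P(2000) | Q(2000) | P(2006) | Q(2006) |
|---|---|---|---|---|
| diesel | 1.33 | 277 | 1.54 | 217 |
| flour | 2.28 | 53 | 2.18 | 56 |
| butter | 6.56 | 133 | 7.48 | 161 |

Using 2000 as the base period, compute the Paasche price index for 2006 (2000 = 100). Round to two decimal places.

Paasche price index uses current-period quantities as weights.
ΣP(2006)·Q(2006) = 1.54×217 + 2.18×56 + 7.48×161 = 334.18 + 122.08 + 1204.28 = 1660.54
ΣP(2000)·Q(2006) = 1.33×217 + 2.28×56 + 6.56×161 = 288.61 + 127.68 + 1056.16 = 1472.45
Index = 1660.54 / 1472.45 × 100 = 112.7739

112.77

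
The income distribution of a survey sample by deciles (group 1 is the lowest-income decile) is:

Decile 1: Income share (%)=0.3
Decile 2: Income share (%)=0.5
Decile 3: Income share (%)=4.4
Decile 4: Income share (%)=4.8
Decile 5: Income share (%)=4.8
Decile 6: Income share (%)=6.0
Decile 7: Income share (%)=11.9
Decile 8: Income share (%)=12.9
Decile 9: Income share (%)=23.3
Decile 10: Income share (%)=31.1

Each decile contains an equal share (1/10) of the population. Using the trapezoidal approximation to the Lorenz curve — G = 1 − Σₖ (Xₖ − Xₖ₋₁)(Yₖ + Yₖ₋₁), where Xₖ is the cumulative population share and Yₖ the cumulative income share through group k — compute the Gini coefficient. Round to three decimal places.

Cumulative income shares Yₖ: 0.0030, 0.0080, 0.0520, 0.1000, 0.1480, 0.2080, 0.3270, 0.4560, 0.6890, 1.0000
Σ (Xₖ−Xₖ₋₁)(Yₖ+Yₖ₋₁) = (1/10)(0.0030+0.0000) + (1/10)(0.0080+0.0030) + (1/10)(0.0520+0.0080) + (1/10)(0.1000+0.0520) + (1/10)(0.1480+0.1000) + (1/10)(0.2080+0.1480) + (1/10)(0.3270+0.2080) + (1/10)(0.4560+0.3270) + (1/10)(0.6890+0.4560) + (1/10)(1.0000+0.6890)
  = 0.0003 + 0.0011 + 0.0060 + 0.0152 + 0.0248 + 0.0356 + 0.0535 + 0.0783 + 0.1145 + 0.1689 = 0.4982
G = 1 − 0.4982 = 0.5018

0.502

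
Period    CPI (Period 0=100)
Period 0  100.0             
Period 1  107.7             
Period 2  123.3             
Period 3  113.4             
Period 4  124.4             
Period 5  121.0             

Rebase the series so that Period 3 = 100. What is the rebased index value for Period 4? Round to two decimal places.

Rebased(Period 4) = 124.4 / 113.4 × 100 = 109.7002

109.70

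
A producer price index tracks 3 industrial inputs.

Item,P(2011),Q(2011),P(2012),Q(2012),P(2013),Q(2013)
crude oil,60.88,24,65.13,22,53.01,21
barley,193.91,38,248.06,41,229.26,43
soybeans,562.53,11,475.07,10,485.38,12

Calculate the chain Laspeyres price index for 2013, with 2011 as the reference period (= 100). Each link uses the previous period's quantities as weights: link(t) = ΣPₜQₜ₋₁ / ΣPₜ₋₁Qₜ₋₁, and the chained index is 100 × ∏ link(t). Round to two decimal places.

Link 2011→2012:
ΣP(2012)Q(2011) = 65.13×24 + 248.06×38 + 475.07×11 = 1563.12 + 9426.28 + 5225.77 = 16215.17
ΣP(2011)Q(2011) = 60.88×24 + 193.91×38 + 562.53×11 = 1461.12 + 7368.58 + 6187.83 = 15017.53
link = 16215.17/15017.53 = 1.079749
Link 2012→2013:
ΣP(2013)Q(2012) = 53.01×22 + 229.26×41 + 485.38×10 = 1166.22 + 9399.66 + 4853.8 = 15419.68
ΣP(2012)Q(2012) = 65.13×22 + 248.06×41 + 475.07×10 = 1432.86 + 10170.46 + 4750.7 = 16354.02
link = 15419.68/16354.02 = 0.942868
Chained index = 100 × 1.079749 × 0.942868 = 101.8061

101.81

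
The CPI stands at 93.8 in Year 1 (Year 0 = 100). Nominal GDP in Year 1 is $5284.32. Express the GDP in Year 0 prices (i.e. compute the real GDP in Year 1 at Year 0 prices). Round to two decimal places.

Real = Nominal ÷ (Index/100) = 5284.32 ÷ (93.8/100)
     = 5284.32 ÷ 0.938 = 5633.6034

5633.60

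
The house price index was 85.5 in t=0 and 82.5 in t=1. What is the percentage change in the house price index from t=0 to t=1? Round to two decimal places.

-3.51%

Change = (82.5 − 85.5) / 85.5 × 100
       = -3.0 / 85.5 × 100 = -3.5088%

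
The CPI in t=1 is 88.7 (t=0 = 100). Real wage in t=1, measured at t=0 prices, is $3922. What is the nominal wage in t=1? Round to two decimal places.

Nominal = Real × (Index/100) = 3922 × (88.7/100)
        = 3922 × 0.887 = 3478.8140

3478.81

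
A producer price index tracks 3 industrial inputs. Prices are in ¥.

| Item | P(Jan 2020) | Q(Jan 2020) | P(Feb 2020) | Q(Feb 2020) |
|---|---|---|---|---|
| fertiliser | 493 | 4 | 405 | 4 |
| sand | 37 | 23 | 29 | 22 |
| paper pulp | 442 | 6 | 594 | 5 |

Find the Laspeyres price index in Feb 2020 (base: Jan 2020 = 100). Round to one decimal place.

Laspeyres price index uses base-period quantities as weights.
ΣP(Feb 2020)·Q(Jan 2020) = 405×4 + 29×23 + 594×6 = 1620 + 667 + 3564 = 5851
ΣP(Jan 2020)·Q(Jan 2020) = 493×4 + 37×23 + 442×6 = 1972 + 851 + 2652 = 5475
Index = 5851 / 5475 × 100 = 106.8676

106.9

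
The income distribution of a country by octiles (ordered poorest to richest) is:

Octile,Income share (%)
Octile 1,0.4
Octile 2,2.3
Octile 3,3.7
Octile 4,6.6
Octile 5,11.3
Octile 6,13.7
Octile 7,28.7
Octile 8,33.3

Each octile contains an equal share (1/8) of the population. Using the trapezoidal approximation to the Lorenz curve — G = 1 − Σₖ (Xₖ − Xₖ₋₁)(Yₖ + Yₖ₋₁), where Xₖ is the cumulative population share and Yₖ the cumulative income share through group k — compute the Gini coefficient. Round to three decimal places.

Cumulative income shares Yₖ: 0.0040, 0.0270, 0.0640, 0.1300, 0.2430, 0.3800, 0.6670, 1.0000
Σ (Xₖ−Xₖ₋₁)(Yₖ+Yₖ₋₁) = (1/8)(0.0040+0.0000) + (1/8)(0.0270+0.0040) + (1/8)(0.0640+0.0270) + (1/8)(0.1300+0.0640) + (1/8)(0.2430+0.1300) + (1/8)(0.3800+0.2430) + (1/8)(0.6670+0.3800) + (1/8)(1.0000+0.6670)
  = 0.0005 + 0.0039 + 0.0114 + 0.0243 + 0.0466 + 0.0779 + 0.1309 + 0.2084 = 0.5038
G = 1 − 0.5038 = 0.4962

0.496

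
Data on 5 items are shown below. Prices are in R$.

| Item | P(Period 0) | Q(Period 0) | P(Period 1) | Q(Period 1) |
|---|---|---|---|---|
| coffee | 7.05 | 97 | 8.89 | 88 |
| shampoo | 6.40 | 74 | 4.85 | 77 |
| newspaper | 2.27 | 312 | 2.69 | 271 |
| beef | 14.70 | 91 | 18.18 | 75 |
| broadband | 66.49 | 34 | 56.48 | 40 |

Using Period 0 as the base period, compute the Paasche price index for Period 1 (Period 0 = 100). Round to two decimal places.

Paasche price index uses current-period quantities as weights.
ΣP(Period 1)·Q(Period 1) = 8.89×88 + 4.85×77 + 2.69×271 + 18.18×75 + 56.48×40 = 782.32 + 373.45 + 728.99 + 1363.5 + 2259.2 = 5507.46
ΣP(Period 0)·Q(Period 1) = 7.05×88 + 6.40×77 + 2.27×271 + 14.70×75 + 66.49×40 = 620.4 + 492.8 + 615.17 + 1102.5 + 2659.6 = 5490.47
Index = 5507.46 / 5490.47 × 100 = 100.3094

100.31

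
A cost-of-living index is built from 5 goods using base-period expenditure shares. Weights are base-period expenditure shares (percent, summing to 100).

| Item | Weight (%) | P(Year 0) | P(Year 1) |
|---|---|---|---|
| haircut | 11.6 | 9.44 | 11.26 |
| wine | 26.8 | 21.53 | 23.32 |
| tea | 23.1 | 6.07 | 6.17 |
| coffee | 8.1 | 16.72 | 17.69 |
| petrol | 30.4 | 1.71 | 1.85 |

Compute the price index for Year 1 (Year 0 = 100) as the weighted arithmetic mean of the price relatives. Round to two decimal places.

haircut: 11.6 × (11.26/9.44) = 11.6 × 1.192797 = 13.8364
wine: 26.8 × (23.32/21.53) = 26.8 × 1.083140 = 29.0281
tea: 23.1 × (6.17/6.07) = 23.1 × 1.016474 = 23.4806
coffee: 8.1 × (17.69/16.72) = 8.1 × 1.058014 = 8.5699
petrol: 30.4 × (1.85/1.71) = 30.4 × 1.081871 = 32.8889
Index = Σ wᵢ·(p₁ᵢ/p₀ᵢ) = 13.8364 + 29.0281 + 23.4806 + 8.5699 + 32.8889 = 107.8040

107.80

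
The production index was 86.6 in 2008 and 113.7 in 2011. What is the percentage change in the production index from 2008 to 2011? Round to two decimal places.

Change = (113.7 − 86.6) / 86.6 × 100
       = 27.1 / 86.6 × 100 = 31.2933%

31.29%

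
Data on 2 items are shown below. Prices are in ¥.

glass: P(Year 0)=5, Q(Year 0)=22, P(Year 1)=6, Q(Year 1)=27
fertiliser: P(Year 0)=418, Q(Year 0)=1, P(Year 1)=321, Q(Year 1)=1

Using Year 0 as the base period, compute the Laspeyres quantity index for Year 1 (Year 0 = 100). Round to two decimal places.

104.73

Laspeyres quantity index uses base-period prices as weights.
ΣP(Year 0)·Q(Year 1) = 5×27 + 418×1 = 135 + 418 = 553
ΣP(Year 0)·Q(Year 0) = 5×22 + 418×1 = 110 + 418 = 528
Index = 553 / 528 × 100 = 104.7348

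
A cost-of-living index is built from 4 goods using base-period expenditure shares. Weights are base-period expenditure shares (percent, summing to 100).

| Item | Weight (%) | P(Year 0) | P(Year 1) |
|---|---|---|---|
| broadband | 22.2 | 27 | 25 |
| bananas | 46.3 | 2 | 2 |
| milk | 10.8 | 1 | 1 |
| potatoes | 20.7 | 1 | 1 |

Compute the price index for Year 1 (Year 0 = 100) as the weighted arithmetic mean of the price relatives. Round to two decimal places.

98.36

broadband: 22.2 × (25/27) = 22.2 × 0.925926 = 20.5556
bananas: 46.3 × (2/2) = 46.3 × 1.000000 = 46.3000
milk: 10.8 × (1/1) = 10.8 × 1.000000 = 10.8000
potatoes: 20.7 × (1/1) = 20.7 × 1.000000 = 20.7000
Index = Σ wᵢ·(p₁ᵢ/p₀ᵢ) = 20.5556 + 46.3000 + 10.8000 + 20.7000 = 98.3556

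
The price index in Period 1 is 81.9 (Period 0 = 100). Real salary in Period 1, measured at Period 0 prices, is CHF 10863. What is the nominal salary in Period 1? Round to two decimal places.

8896.80

Nominal = Real × (Index/100) = 10863 × (81.9/100)
        = 10863 × 0.819 = 8896.7970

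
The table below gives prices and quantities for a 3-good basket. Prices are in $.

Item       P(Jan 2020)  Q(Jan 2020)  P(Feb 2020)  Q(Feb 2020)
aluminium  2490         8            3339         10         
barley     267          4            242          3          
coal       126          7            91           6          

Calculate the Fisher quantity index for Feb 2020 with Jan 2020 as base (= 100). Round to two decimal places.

Laspeyres component (base-period weights):
ΣP(Jan 2020)Q(Feb 2020) = 2490×10 + 267×3 + 126×6 = 24900 + 801 + 756 = 26457
ΣP(Jan 2020)Q(Jan 2020) = 2490×8 + 267×4 + 126×7 = 19920 + 1068 + 882 = 21870
L = 26457 / 21870 × 100 = 120.9739
Paasche component (current-period weights):
ΣP(Feb 2020)Q(Feb 2020) = 3339×10 + 242×3 + 91×6 = 33390 + 726 + 546 = 34662
ΣP(Feb 2020)Q(Jan 2020) = 3339×8 + 242×4 + 91×7 = 26712 + 968 + 637 = 28317
P = 34662 / 28317 × 100 = 122.4070
Fisher = √(L × P) = √(120.9739 × 122.4070) = 121.6884

121.69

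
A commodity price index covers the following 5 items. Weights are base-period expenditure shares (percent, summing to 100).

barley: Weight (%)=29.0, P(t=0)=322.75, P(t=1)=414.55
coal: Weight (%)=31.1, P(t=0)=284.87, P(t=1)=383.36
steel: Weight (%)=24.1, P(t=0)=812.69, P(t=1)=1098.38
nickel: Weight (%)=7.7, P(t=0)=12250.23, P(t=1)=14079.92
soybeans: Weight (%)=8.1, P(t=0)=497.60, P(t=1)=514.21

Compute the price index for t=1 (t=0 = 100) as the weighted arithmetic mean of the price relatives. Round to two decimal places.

128.89

barley: 29.0 × (414.55/322.75) = 29.0 × 1.284431 = 37.2485
coal: 31.1 × (383.36/284.87) = 31.1 × 1.345737 = 41.8524
steel: 24.1 × (1098.38/812.69) = 24.1 × 1.351536 = 32.5720
nickel: 7.7 × (14079.92/12250.23) = 7.7 × 1.149360 = 8.8501
soybeans: 8.1 × (514.21/497.60) = 8.1 × 1.033380 = 8.3704
Index = Σ wᵢ·(p₁ᵢ/p₀ᵢ) = 37.2485 + 41.8524 + 32.5720 + 8.8501 + 8.3704 = 128.8934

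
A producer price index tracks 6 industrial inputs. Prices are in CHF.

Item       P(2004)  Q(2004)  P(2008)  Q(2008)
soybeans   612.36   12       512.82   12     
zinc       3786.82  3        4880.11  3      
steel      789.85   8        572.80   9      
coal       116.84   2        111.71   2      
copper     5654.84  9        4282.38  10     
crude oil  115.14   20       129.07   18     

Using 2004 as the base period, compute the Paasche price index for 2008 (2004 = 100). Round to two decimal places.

84.23

Paasche price index uses current-period quantities as weights.
ΣP(2008)·Q(2008) = 512.82×12 + 4880.11×3 + 572.80×9 + 111.71×2 + 4282.38×10 + 129.07×18 = 6153.84 + 14640.33 + 5155.2 + 223.42 + 42823.8 + 2323.26 = 71319.85
ΣP(2004)·Q(2008) = 612.36×12 + 3786.82×3 + 789.85×9 + 116.84×2 + 5654.84×10 + 115.14×18 = 7348.32 + 11360.46 + 7108.65 + 233.68 + 56548.4 + 2072.52 = 84672.03
Index = 71319.85 / 84672.03 × 100 = 84.2307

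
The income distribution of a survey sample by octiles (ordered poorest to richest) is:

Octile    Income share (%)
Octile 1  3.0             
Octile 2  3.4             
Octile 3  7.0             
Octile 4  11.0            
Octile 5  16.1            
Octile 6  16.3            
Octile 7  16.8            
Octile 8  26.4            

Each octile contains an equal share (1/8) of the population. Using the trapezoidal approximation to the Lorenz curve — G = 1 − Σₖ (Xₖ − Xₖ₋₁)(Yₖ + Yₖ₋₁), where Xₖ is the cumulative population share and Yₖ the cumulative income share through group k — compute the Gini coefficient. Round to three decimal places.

0.330

Cumulative income shares Yₖ: 0.0300, 0.0640, 0.1340, 0.2440, 0.4050, 0.5680, 0.7360, 1.0000
Σ (Xₖ−Xₖ₋₁)(Yₖ+Yₖ₋₁) = (1/8)(0.0300+0.0000) + (1/8)(0.0640+0.0300) + (1/8)(0.1340+0.0640) + (1/8)(0.2440+0.1340) + (1/8)(0.4050+0.2440) + (1/8)(0.5680+0.4050) + (1/8)(0.7360+0.5680) + (1/8)(1.0000+0.7360)
  = 0.0037 + 0.0118 + 0.0248 + 0.0473 + 0.0811 + 0.1216 + 0.1630 + 0.2170 = 0.6703
G = 1 − 0.6703 = 0.3297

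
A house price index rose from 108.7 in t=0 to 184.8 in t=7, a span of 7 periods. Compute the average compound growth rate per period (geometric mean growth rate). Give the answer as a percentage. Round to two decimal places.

Growth factor = (184.8/108.7)^(1/7) = (1.700092)^(1/7) = 1.078759
Growth rate = 1.078759 − 1 = 0.078759 = 7.8759%

7.88%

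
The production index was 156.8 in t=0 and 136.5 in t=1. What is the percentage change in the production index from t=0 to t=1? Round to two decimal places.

Change = (136.5 − 156.8) / 156.8 × 100
       = -20.3 / 156.8 × 100 = -12.9464%

-12.95%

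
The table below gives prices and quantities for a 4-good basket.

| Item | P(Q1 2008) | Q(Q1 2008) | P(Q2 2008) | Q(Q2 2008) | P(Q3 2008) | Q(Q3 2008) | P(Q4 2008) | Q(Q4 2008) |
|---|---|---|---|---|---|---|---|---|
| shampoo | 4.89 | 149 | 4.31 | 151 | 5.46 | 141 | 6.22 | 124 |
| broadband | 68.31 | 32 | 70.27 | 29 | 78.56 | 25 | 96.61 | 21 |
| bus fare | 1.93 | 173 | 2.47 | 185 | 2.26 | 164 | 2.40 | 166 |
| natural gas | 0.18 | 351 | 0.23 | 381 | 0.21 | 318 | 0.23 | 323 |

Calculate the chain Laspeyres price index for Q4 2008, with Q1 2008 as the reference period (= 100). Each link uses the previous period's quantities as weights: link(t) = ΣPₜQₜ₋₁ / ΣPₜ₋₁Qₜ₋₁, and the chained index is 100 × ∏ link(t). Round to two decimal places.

135.49

Link Q1 2008→Q2 2008:
ΣP(Q2 2008)Q(Q1 2008) = 4.31×149 + 70.27×32 + 2.47×173 + 0.23×351 = 642.19 + 2248.64 + 427.31 + 80.73 = 3398.87
ΣP(Q1 2008)Q(Q1 2008) = 4.89×149 + 68.31×32 + 1.93×173 + 0.18×351 = 728.61 + 2185.92 + 333.89 + 63.18 = 3311.6
link = 3398.87/3311.6 = 1.026353
Link Q2 2008→Q3 2008:
ΣP(Q3 2008)Q(Q2 2008) = 5.46×151 + 78.56×29 + 2.26×185 + 0.21×381 = 824.46 + 2278.24 + 418.1 + 80.01 = 3600.81
ΣP(Q2 2008)Q(Q2 2008) = 4.31×151 + 70.27×29 + 2.47×185 + 0.23×381 = 650.81 + 2037.83 + 456.95 + 87.63 = 3233.22
link = 3600.81/3233.22 = 1.113692
Link Q3 2008→Q4 2008:
ΣP(Q4 2008)Q(Q3 2008) = 6.22×141 + 96.61×25 + 2.40×164 + 0.23×318 = 877.02 + 2415.25 + 393.6 + 73.14 = 3759.01
ΣP(Q3 2008)Q(Q3 2008) = 5.46×141 + 78.56×25 + 2.26×164 + 0.21×318 = 769.86 + 1964 + 370.64 + 66.78 = 3171.28
link = 3759.01/3171.28 = 1.185329
Chained index = 100 × 1.026353 × 1.113692 × 1.185329 = 135.4879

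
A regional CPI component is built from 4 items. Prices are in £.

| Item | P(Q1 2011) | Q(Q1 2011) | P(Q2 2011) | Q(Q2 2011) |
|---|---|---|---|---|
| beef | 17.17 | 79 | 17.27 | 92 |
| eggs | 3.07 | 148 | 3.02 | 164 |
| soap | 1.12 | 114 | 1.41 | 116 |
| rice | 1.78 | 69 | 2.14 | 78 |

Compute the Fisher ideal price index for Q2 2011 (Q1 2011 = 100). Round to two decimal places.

102.75

Laspeyres component (base-period weights):
ΣP(Q2 2011)Q(Q1 2011) = 17.27×79 + 3.02×148 + 1.41×114 + 2.14×69 = 1364.33 + 446.96 + 160.74 + 147.66 = 2119.69
ΣP(Q1 2011)Q(Q1 2011) = 17.17×79 + 3.07×148 + 1.12×114 + 1.78×69 = 1356.43 + 454.36 + 127.68 + 122.82 = 2061.29
L = 2119.69 / 2061.29 × 100 = 102.8332
Paasche component (current-period weights):
ΣP(Q2 2011)Q(Q2 2011) = 17.27×92 + 3.02×164 + 1.41×116 + 2.14×78 = 1588.84 + 495.28 + 163.56 + 166.92 = 2414.6
ΣP(Q1 2011)Q(Q2 2011) = 17.17×92 + 3.07×164 + 1.12×116 + 1.78×78 = 1579.64 + 503.48 + 129.92 + 138.84 = 2351.88
P = 2414.6 / 2351.88 × 100 = 102.6668
Fisher = √(L × P) = √(102.8332 × 102.6668) = 102.7500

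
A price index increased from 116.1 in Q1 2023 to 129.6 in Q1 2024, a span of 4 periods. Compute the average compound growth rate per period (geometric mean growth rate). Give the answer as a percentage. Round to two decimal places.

2.79%

Growth factor = (129.6/116.1)^(1/4) = (1.116279)^(1/4) = 1.027882
Growth rate = 1.027882 − 1 = 0.027882 = 2.7882%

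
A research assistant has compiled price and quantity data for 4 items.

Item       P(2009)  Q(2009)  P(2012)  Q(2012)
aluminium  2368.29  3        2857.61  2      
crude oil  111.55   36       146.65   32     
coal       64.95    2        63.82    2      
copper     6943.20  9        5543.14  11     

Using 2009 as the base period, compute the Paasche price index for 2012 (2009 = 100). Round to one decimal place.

84.3

Paasche price index uses current-period quantities as weights.
ΣP(2012)·Q(2012) = 2857.61×2 + 146.65×32 + 63.82×2 + 5543.14×11 = 5715.22 + 4692.8 + 127.64 + 60974.54 = 71510.2
ΣP(2009)·Q(2012) = 2368.29×2 + 111.55×32 + 64.95×2 + 6943.20×11 = 4736.58 + 3569.6 + 129.9 + 76375.2 = 84811.28
Index = 71510.2 / 84811.28 × 100 = 84.3169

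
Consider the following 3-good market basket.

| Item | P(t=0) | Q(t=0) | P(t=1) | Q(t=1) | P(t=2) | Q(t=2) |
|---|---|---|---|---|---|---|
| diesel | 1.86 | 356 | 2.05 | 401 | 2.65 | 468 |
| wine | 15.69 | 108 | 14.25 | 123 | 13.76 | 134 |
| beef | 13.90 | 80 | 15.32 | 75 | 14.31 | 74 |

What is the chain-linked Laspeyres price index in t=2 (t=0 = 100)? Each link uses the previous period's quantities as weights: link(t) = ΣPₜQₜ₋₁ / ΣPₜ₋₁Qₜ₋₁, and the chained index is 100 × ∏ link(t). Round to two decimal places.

Link t=0→t=1:
ΣP(t=1)Q(t=0) = 2.05×356 + 14.25×108 + 15.32×80 = 729.8 + 1539 + 1225.6 = 3494.4
ΣP(t=0)Q(t=0) = 1.86×356 + 15.69×108 + 13.90×80 = 662.16 + 1694.52 + 1112 = 3468.68
link = 3494.4/3468.68 = 1.007415
Link t=1→t=2:
ΣP(t=2)Q(t=1) = 2.65×401 + 13.76×123 + 14.31×75 = 1062.65 + 1692.48 + 1073.25 = 3828.38
ΣP(t=1)Q(t=1) = 2.05×401 + 14.25×123 + 15.32×75 = 822.05 + 1752.75 + 1149 = 3723.8
link = 3828.38/3723.8 = 1.028084
Chained index = 100 × 1.007415 × 1.028084 = 103.5707

103.57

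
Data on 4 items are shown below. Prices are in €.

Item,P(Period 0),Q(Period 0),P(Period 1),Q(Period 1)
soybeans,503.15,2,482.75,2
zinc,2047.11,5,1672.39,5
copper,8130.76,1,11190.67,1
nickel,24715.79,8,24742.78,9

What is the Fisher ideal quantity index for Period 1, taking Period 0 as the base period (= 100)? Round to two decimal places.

Laspeyres component (base-period weights):
ΣP(Period 0)Q(Period 1) = 503.15×2 + 2047.11×5 + 8130.76×1 + 24715.79×9 = 1006.3 + 10235.55 + 8130.76 + 222442.11 = 241814.72
ΣP(Period 0)Q(Period 0) = 503.15×2 + 2047.11×5 + 8130.76×1 + 24715.79×8 = 1006.3 + 10235.55 + 8130.76 + 197726.32 = 217098.93
L = 241814.72 / 217098.93 × 100 = 111.3846
Paasche component (current-period weights):
ΣP(Period 1)Q(Period 1) = 482.75×2 + 1672.39×5 + 11190.67×1 + 24742.78×9 = 965.5 + 8361.95 + 11190.67 + 222685.02 = 243203.14
ΣP(Period 1)Q(Period 0) = 482.75×2 + 1672.39×5 + 11190.67×1 + 24742.78×8 = 965.5 + 8361.95 + 11190.67 + 197942.24 = 218460.36
P = 243203.14 / 218460.36 × 100 = 111.3260
Fisher = √(L × P) = √(111.3846 × 111.3260) = 111.3553

111.36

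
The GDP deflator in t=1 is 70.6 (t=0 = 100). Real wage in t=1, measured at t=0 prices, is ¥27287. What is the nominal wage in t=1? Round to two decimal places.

19264.62

Nominal = Real × (Index/100) = 27287 × (70.6/100)
        = 27287 × 0.706 = 19264.6220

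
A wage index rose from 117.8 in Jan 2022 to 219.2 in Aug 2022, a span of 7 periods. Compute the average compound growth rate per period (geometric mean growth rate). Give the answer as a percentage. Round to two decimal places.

9.28%

Growth factor = (219.2/117.8)^(1/7) = (1.860781)^(1/7) = 1.092768
Growth rate = 1.092768 − 1 = 0.092768 = 9.2768%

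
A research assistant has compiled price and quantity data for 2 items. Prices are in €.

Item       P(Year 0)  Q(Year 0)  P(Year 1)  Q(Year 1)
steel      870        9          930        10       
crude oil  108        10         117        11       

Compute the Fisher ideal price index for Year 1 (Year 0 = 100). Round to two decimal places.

Laspeyres component (base-period weights):
ΣP(Year 1)Q(Year 0) = 930×9 + 117×10 = 8370 + 1170 = 9540
ΣP(Year 0)Q(Year 0) = 870×9 + 108×10 = 7830 + 1080 = 8910
L = 9540 / 8910 × 100 = 107.0707
Paasche component (current-period weights):
ΣP(Year 1)Q(Year 1) = 930×10 + 117×11 = 9300 + 1287 = 10587
ΣP(Year 0)Q(Year 1) = 870×10 + 108×11 = 8700 + 1188 = 9888
P = 10587 / 9888 × 100 = 107.0692
Fisher = √(L × P) = √(107.0707 × 107.0692) = 107.0699

107.07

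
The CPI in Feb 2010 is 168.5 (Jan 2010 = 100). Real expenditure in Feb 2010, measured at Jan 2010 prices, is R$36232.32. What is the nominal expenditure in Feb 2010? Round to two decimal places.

61051.46

Nominal = Real × (Index/100) = 36232.32 × (168.5/100)
        = 36232.32 × 1.685 = 61051.4592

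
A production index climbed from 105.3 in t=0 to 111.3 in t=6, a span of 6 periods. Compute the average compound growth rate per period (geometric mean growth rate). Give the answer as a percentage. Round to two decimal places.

Growth factor = (111.3/105.3)^(1/6) = (1.056980)^(1/6) = 1.009279
Growth rate = 1.009279 − 1 = 0.009279 = 0.9279%

0.93%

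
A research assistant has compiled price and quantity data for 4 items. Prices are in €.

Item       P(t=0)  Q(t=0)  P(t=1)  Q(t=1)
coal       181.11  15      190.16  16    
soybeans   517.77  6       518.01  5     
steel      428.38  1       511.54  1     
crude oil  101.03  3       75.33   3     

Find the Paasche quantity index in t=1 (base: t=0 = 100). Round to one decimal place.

Paasche quantity index uses current-period prices as weights.
ΣP(t=1)·Q(t=1) = 190.16×16 + 518.01×5 + 511.54×1 + 75.33×3 = 3042.56 + 2590.05 + 511.54 + 225.99 = 6370.14
ΣP(t=1)·Q(t=0) = 190.16×15 + 518.01×6 + 511.54×1 + 75.33×3 = 2852.4 + 3108.06 + 511.54 + 225.99 = 6697.99
Index = 6370.14 / 6697.99 × 100 = 95.1052

95.1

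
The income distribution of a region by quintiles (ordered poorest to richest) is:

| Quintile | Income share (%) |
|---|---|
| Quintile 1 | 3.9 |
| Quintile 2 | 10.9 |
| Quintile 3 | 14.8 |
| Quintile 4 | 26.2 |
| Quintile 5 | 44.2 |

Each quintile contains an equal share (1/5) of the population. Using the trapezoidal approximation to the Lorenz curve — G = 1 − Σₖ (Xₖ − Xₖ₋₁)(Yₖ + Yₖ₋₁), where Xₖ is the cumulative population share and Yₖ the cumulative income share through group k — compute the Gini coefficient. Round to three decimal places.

0.384

Cumulative income shares Yₖ: 0.0390, 0.1480, 0.2960, 0.5580, 1.0000
Σ (Xₖ−Xₖ₋₁)(Yₖ+Yₖ₋₁) = (1/5)(0.0390+0.0000) + (1/5)(0.1480+0.0390) + (1/5)(0.2960+0.1480) + (1/5)(0.5580+0.2960) + (1/5)(1.0000+0.5580)
  = 0.0078 + 0.0374 + 0.0888 + 0.1708 + 0.3116 = 0.6164
G = 1 − 0.6164 = 0.3836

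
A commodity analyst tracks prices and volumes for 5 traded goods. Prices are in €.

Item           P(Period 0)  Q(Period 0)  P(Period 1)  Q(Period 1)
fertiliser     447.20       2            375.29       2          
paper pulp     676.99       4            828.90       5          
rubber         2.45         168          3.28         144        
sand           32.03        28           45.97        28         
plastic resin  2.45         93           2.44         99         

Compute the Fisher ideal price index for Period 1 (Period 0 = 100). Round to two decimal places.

Laspeyres component (base-period weights):
ΣP(Period 1)Q(Period 0) = 375.29×2 + 828.90×4 + 3.28×168 + 45.97×28 + 2.44×93 = 750.58 + 3315.6 + 551.04 + 1287.16 + 226.92 = 6131.3
ΣP(Period 0)Q(Period 0) = 447.20×2 + 676.99×4 + 2.45×168 + 32.03×28 + 2.45×93 = 894.4 + 2707.96 + 411.6 + 896.84 + 227.85 = 5138.65
L = 6131.3 / 5138.65 × 100 = 119.3173
Paasche component (current-period weights):
ΣP(Period 1)Q(Period 1) = 375.29×2 + 828.90×5 + 3.28×144 + 45.97×28 + 2.44×99 = 750.58 + 4144.5 + 472.32 + 1287.16 + 241.56 = 6896.12
ΣP(Period 0)Q(Period 1) = 447.20×2 + 676.99×5 + 2.45×144 + 32.03×28 + 2.45×99 = 894.4 + 3384.95 + 352.8 + 896.84 + 242.55 = 5771.54
P = 6896.12 / 5771.54 × 100 = 119.4849
Fisher = √(L × P) = √(119.3173 × 119.4849) = 119.4011

119.40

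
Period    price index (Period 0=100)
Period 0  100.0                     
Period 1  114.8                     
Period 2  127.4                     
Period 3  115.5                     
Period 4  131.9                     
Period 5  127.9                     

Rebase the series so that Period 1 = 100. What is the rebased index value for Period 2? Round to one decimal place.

Rebased(Period 2) = 127.4 / 114.8 × 100 = 110.9756

111.0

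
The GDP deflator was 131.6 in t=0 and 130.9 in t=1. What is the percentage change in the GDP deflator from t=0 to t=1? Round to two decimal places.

-0.53%

Change = (130.9 − 131.6) / 131.6 × 100
       = -0.7 / 131.6 × 100 = -0.5319%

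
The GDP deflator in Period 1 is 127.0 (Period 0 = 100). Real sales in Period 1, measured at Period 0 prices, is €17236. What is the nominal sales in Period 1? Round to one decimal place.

Nominal = Real × (Index/100) = 17236 × (127.0/100)
        = 17236 × 1.270 = 21889.7200

21889.7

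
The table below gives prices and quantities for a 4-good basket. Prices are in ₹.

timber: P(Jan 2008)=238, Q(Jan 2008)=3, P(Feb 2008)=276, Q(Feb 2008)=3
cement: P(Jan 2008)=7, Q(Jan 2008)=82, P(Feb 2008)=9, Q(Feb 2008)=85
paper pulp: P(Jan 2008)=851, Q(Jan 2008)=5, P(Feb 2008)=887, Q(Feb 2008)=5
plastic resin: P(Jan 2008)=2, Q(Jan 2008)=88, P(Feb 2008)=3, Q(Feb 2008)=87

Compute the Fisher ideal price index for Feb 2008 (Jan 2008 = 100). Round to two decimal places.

109.57

Laspeyres component (base-period weights):
ΣP(Feb 2008)Q(Jan 2008) = 276×3 + 9×82 + 887×5 + 3×88 = 828 + 738 + 4435 + 264 = 6265
ΣP(Jan 2008)Q(Jan 2008) = 238×3 + 7×82 + 851×5 + 2×88 = 714 + 574 + 4255 + 176 = 5719
L = 6265 / 5719 × 100 = 109.5471
Paasche component (current-period weights):
ΣP(Feb 2008)Q(Feb 2008) = 276×3 + 9×85 + 887×5 + 3×87 = 828 + 765 + 4435 + 261 = 6289
ΣP(Jan 2008)Q(Feb 2008) = 238×3 + 7×85 + 851×5 + 2×87 = 714 + 595 + 4255 + 174 = 5738
P = 6289 / 5738 × 100 = 109.6026
Fisher = √(L × P) = √(109.5471 × 109.6026) = 109.5749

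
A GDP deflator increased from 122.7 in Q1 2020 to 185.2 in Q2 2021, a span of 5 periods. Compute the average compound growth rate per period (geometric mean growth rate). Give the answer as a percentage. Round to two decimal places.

8.58%

Growth factor = (185.2/122.7)^(1/5) = (1.509372)^(1/5) = 1.085824
Growth rate = 1.085824 − 1 = 0.085824 = 8.5824%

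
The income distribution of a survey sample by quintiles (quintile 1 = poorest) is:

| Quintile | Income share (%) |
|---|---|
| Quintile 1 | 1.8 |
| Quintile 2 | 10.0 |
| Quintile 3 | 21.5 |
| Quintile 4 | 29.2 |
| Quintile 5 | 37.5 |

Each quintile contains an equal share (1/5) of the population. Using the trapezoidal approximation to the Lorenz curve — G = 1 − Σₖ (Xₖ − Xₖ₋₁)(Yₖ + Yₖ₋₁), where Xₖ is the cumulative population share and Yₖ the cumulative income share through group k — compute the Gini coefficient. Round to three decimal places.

0.362

Cumulative income shares Yₖ: 0.0180, 0.1180, 0.3330, 0.6250, 1.0000
Σ (Xₖ−Xₖ₋₁)(Yₖ+Yₖ₋₁) = (1/5)(0.0180+0.0000) + (1/5)(0.1180+0.0180) + (1/5)(0.3330+0.1180) + (1/5)(0.6250+0.3330) + (1/5)(1.0000+0.6250)
  = 0.0036 + 0.0272 + 0.0902 + 0.1916 + 0.3250 = 0.6376
G = 1 − 0.6376 = 0.3624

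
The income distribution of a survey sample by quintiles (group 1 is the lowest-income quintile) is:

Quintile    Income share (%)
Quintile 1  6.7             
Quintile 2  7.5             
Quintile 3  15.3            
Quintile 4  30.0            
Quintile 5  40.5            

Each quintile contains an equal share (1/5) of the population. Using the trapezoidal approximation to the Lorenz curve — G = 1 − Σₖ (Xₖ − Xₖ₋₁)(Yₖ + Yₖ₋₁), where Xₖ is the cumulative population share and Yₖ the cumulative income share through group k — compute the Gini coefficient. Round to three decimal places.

0.360

Cumulative income shares Yₖ: 0.0670, 0.1420, 0.2950, 0.5950, 1.0000
Σ (Xₖ−Xₖ₋₁)(Yₖ+Yₖ₋₁) = (1/5)(0.0670+0.0000) + (1/5)(0.1420+0.0670) + (1/5)(0.2950+0.1420) + (1/5)(0.5950+0.2950) + (1/5)(1.0000+0.5950)
  = 0.0134 + 0.0418 + 0.0874 + 0.1780 + 0.3190 = 0.6396
G = 1 − 0.6396 = 0.3604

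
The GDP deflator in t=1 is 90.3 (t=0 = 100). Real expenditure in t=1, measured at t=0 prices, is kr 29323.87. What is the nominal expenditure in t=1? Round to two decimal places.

26479.45

Nominal = Real × (Index/100) = 29323.87 × (90.3/100)
        = 29323.87 × 0.903 = 26479.4546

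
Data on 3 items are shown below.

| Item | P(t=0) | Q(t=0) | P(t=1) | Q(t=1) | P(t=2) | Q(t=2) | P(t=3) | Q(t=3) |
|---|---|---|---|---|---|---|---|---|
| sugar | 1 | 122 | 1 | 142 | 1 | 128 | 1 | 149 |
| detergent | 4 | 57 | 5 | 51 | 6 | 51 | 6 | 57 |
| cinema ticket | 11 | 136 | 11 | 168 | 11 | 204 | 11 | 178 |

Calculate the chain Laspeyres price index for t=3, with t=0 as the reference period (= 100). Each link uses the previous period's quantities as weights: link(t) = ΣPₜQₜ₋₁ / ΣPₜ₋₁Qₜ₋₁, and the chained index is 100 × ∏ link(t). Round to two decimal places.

Link t=0→t=1:
ΣP(t=1)Q(t=0) = 1×122 + 5×57 + 11×136 = 122 + 285 + 1496 = 1903
ΣP(t=0)Q(t=0) = 1×122 + 4×57 + 11×136 = 122 + 228 + 1496 = 1846
link = 1903/1846 = 1.030878
Link t=1→t=2:
ΣP(t=2)Q(t=1) = 1×142 + 6×51 + 11×168 = 142 + 306 + 1848 = 2296
ΣP(t=1)Q(t=1) = 1×142 + 5×51 + 11×168 = 142 + 255 + 1848 = 2245
link = 2296/2245 = 1.022717
Link t=2→t=3:
ΣP(t=3)Q(t=2) = 1×128 + 6×51 + 11×204 = 128 + 306 + 2244 = 2678
ΣP(t=2)Q(t=2) = 1×128 + 6×51 + 11×204 = 128 + 306 + 2244 = 2678
link = 2678/2678 = 1.000000
Chained index = 100 × 1.030878 × 1.022717 × 1.000000 = 105.4296

105.43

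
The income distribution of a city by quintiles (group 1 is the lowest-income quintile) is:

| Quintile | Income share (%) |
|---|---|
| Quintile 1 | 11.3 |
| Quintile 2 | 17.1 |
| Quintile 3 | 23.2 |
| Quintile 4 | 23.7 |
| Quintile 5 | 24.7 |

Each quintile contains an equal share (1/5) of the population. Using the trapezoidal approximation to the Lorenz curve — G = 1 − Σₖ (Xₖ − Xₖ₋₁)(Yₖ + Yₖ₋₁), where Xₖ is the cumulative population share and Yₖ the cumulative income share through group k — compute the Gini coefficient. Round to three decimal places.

0.134

Cumulative income shares Yₖ: 0.1130, 0.2840, 0.5160, 0.7530, 1.0000
Σ (Xₖ−Xₖ₋₁)(Yₖ+Yₖ₋₁) = (1/5)(0.1130+0.0000) + (1/5)(0.2840+0.1130) + (1/5)(0.5160+0.2840) + (1/5)(0.7530+0.5160) + (1/5)(1.0000+0.7530)
  = 0.0226 + 0.0794 + 0.1600 + 0.2538 + 0.3506 = 0.8664
G = 1 − 0.8664 = 0.1336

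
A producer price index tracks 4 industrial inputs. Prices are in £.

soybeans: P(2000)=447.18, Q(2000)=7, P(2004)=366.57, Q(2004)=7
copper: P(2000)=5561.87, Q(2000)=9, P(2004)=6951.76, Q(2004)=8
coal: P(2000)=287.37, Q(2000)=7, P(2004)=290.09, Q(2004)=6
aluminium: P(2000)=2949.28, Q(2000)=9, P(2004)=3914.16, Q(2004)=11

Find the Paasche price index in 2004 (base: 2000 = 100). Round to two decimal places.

Paasche price index uses current-period quantities as weights.
ΣP(2004)·Q(2004) = 366.57×7 + 6951.76×8 + 290.09×6 + 3914.16×11 = 2565.99 + 55614.08 + 1740.54 + 43055.76 = 102976.37
ΣP(2000)·Q(2004) = 447.18×7 + 5561.87×8 + 287.37×6 + 2949.28×11 = 3130.26 + 44494.96 + 1724.22 + 32442.08 = 81791.52
Index = 102976.37 / 81791.52 × 100 = 125.9010

125.90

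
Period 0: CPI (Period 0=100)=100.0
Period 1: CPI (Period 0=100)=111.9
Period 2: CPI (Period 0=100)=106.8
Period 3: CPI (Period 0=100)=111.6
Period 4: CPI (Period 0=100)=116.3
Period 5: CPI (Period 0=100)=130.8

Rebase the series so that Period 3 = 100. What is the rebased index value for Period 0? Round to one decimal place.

89.6

Rebased(Period 0) = 100.0 / 111.6 × 100 = 89.6057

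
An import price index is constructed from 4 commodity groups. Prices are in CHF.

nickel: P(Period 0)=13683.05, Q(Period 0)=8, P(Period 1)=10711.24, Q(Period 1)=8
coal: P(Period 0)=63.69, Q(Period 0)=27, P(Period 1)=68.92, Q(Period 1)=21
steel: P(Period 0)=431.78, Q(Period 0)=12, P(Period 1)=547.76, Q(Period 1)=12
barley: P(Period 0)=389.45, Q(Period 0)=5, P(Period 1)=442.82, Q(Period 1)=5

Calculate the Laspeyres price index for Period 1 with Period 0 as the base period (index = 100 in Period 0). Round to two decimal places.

81.43

Laspeyres price index uses base-period quantities as weights.
ΣP(Period 1)·Q(Period 0) = 10711.24×8 + 68.92×27 + 547.76×12 + 442.82×5 = 85689.92 + 1860.84 + 6573.12 + 2214.1 = 96337.98
ΣP(Period 0)·Q(Period 0) = 13683.05×8 + 63.69×27 + 431.78×12 + 389.45×5 = 109464.4 + 1719.63 + 5181.36 + 1947.25 = 118312.64
Index = 96337.98 / 118312.64 × 100 = 81.4266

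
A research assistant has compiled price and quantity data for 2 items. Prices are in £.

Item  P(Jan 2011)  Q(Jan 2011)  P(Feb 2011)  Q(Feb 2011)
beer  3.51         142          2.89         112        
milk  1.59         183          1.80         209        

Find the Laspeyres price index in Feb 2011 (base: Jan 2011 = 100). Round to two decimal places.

Laspeyres price index uses base-period quantities as weights.
ΣP(Feb 2011)·Q(Jan 2011) = 2.89×142 + 1.80×183 = 410.38 + 329.4 = 739.78
ΣP(Jan 2011)·Q(Jan 2011) = 3.51×142 + 1.59×183 = 498.42 + 290.97 = 789.39
Index = 739.78 / 789.39 × 100 = 93.7154

93.72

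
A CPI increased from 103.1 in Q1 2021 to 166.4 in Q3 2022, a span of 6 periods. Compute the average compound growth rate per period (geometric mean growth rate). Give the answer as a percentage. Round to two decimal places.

Growth factor = (166.4/103.1)^(1/6) = (1.613967)^(1/6) = 1.083052
Growth rate = 1.083052 − 1 = 0.083052 = 8.3052%

8.31%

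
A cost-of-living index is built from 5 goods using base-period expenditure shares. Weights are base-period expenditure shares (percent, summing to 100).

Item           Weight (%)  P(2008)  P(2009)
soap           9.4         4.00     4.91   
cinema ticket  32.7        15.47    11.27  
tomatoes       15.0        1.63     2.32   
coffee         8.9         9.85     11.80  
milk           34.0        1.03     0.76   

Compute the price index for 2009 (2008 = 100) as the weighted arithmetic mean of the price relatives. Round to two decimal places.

soap: 9.4 × (4.91/4.00) = 9.4 × 1.227500 = 11.5385
cinema ticket: 32.7 × (11.27/15.47) = 32.7 × 0.728507 = 23.8222
tomatoes: 15.0 × (2.32/1.63) = 15.0 × 1.423313 = 21.3497
coffee: 8.9 × (11.80/9.85) = 8.9 × 1.197970 = 10.6619
milk: 34.0 × (0.76/1.03) = 34.0 × 0.737864 = 25.0874
Index = Σ wᵢ·(p₁ᵢ/p₀ᵢ) = 11.5385 + 23.8222 + 21.3497 + 10.6619 + 25.0874 = 92.4597

92.46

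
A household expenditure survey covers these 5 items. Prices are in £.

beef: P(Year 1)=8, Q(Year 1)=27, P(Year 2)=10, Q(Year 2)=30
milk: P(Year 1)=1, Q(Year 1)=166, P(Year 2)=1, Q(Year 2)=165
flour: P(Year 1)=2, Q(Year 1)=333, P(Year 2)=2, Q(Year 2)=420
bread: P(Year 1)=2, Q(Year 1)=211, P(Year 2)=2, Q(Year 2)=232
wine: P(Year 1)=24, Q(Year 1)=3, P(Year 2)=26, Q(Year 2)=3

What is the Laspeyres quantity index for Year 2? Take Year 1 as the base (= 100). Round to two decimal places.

115.50

Laspeyres quantity index uses base-period prices as weights.
ΣP(Year 1)·Q(Year 2) = 8×30 + 1×165 + 2×420 + 2×232 + 24×3 = 240 + 165 + 840 + 464 + 72 = 1781
ΣP(Year 1)·Q(Year 1) = 8×27 + 1×166 + 2×333 + 2×211 + 24×3 = 216 + 166 + 666 + 422 + 72 = 1542
Index = 1781 / 1542 × 100 = 115.4994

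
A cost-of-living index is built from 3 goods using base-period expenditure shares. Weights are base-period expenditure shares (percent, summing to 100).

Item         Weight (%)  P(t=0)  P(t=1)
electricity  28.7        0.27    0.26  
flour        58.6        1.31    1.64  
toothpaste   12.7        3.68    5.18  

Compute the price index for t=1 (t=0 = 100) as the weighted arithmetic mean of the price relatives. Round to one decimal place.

118.9

electricity: 28.7 × (0.26/0.27) = 28.7 × 0.962963 = 27.6370
flour: 58.6 × (1.64/1.31) = 58.6 × 1.251908 = 73.3618
toothpaste: 12.7 × (5.18/3.68) = 12.7 × 1.407609 = 17.8766
Index = Σ wᵢ·(p₁ᵢ/p₀ᵢ) = 27.6370 + 73.3618 + 17.8766 = 118.8755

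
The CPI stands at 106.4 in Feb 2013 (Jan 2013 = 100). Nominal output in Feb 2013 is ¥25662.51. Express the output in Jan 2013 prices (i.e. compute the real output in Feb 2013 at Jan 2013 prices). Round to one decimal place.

Real = Nominal ÷ (Index/100) = 25662.51 ÷ (106.4/100)
     = 25662.51 ÷ 1.064 = 24118.9004

24118.9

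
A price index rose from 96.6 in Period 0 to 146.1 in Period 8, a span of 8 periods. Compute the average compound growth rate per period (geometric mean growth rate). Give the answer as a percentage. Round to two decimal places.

5.31%

Growth factor = (146.1/96.6)^(1/8) = (1.512422)^(1/8) = 1.053075
Growth rate = 1.053075 − 1 = 0.053075 = 5.3075%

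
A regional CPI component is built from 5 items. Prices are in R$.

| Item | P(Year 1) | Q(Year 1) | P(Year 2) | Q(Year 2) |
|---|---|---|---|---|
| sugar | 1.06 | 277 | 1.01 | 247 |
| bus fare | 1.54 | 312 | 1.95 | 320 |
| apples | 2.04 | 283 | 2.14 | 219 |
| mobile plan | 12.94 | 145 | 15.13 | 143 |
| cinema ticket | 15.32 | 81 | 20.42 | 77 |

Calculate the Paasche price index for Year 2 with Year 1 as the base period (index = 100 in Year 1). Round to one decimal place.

120.0

Paasche price index uses current-period quantities as weights.
ΣP(Year 2)·Q(Year 2) = 1.01×247 + 1.95×320 + 2.14×219 + 15.13×143 + 20.42×77 = 249.47 + 624 + 468.66 + 2163.59 + 1572.34 = 5078.06
ΣP(Year 1)·Q(Year 2) = 1.06×247 + 1.54×320 + 2.04×219 + 12.94×143 + 15.32×77 = 261.82 + 492.8 + 446.76 + 1850.42 + 1179.64 = 4231.44
Index = 5078.06 / 4231.44 × 100 = 120.0078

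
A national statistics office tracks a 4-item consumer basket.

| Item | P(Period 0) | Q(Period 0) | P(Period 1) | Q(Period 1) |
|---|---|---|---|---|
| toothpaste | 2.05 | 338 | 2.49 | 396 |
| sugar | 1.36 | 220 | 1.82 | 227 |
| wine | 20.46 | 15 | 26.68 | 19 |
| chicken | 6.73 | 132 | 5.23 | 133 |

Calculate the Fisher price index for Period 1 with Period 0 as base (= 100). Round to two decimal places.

107.42

Laspeyres component (base-period weights):
ΣP(Period 1)Q(Period 0) = 2.49×338 + 1.82×220 + 26.68×15 + 5.23×132 = 841.62 + 400.4 + 400.2 + 690.36 = 2332.58
ΣP(Period 0)Q(Period 0) = 2.05×338 + 1.36×220 + 20.46×15 + 6.73×132 = 692.9 + 299.2 + 306.9 + 888.36 = 2187.36
L = 2332.58 / 2187.36 × 100 = 106.6391
Paasche component (current-period weights):
ΣP(Period 1)Q(Period 1) = 2.49×396 + 1.82×227 + 26.68×19 + 5.23×133 = 986.04 + 413.14 + 506.92 + 695.59 = 2601.69
ΣP(Period 0)Q(Period 1) = 2.05×396 + 1.36×227 + 20.46×19 + 6.73×133 = 811.8 + 308.72 + 388.74 + 895.09 = 2404.35
P = 2601.69 / 2404.35 × 100 = 108.2076
Fisher = √(L × P) = √(106.6391 × 108.2076) = 107.4205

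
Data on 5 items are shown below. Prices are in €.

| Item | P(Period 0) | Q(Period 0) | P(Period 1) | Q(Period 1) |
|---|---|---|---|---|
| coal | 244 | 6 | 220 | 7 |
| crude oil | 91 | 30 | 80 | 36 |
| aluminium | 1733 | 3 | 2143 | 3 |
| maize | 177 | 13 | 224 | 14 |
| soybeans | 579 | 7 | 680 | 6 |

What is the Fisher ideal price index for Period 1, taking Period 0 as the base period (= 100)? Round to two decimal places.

112.56

Laspeyres component (base-period weights):
ΣP(Period 1)Q(Period 0) = 220×6 + 80×30 + 2143×3 + 224×13 + 680×7 = 1320 + 2400 + 6429 + 2912 + 4760 = 17821
ΣP(Period 0)Q(Period 0) = 244×6 + 91×30 + 1733×3 + 177×13 + 579×7 = 1464 + 2730 + 5199 + 2301 + 4053 = 15747
L = 17821 / 15747 × 100 = 113.1708
Paasche component (current-period weights):
ΣP(Period 1)Q(Period 1) = 220×7 + 80×36 + 2143×3 + 224×14 + 680×6 = 1540 + 2880 + 6429 + 3136 + 4080 = 18065
ΣP(Period 0)Q(Period 1) = 244×7 + 91×36 + 1733×3 + 177×14 + 579×6 = 1708 + 3276 + 5199 + 2478 + 3474 = 16135
P = 18065 / 16135 × 100 = 111.9616
Fisher = √(L × P) = √(113.1708 × 111.9616) = 112.5645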